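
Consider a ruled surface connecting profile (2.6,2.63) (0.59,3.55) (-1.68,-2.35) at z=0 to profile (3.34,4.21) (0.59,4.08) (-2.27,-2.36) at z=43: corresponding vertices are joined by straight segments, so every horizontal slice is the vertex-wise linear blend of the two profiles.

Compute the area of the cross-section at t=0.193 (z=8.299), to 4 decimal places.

Area at t=0.193: 7.3180

Cross-section at t=0.193: each vertex is (1-t)·p0[i] + t·p1[i].
  v1: (1-0.193)·(2.6,2.63) + 0.193·(3.34,4.21) = (2.7428,2.9349)
  v2: (1-0.193)·(0.59,3.55) + 0.193·(0.59,4.08) = (0.5900,3.6523)
  v3: (1-0.193)·(-1.68,-2.35) + 0.193·(-2.27,-2.36) = (-1.7939,-2.3519)
Shoelace sum Σ(x_i·y_{i+1} − x_{i+1}·y_i):
  i=1: 2.7428·3.6523 − 0.5900·2.9349 = +8.2860 (running +8.2860)
  i=2: 0.5900·-2.3519 − -1.7939·3.6523 = +5.1641 (running +13.4501)
  i=3: -1.7939·2.9349 − 2.7428·-2.3519 = +1.1860 (running +14.6361)
Area = |Σ|/2 = |14.6361|/2 = 7.3180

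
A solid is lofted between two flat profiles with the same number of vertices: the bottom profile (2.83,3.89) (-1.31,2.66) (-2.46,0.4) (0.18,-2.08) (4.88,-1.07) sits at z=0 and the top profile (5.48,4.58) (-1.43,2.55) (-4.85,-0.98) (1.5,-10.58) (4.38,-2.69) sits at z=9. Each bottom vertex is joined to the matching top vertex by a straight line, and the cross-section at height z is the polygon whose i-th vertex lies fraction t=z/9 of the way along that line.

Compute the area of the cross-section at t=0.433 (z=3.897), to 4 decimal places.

Area at t=0.433: 48.9440

Cross-section at t=0.433: each vertex is (1-t)·p0[i] + t·p1[i].
  v1: (1-0.433)·(2.83,3.89) + 0.433·(5.48,4.58) = (3.9775,4.1888)
  v2: (1-0.433)·(-1.31,2.66) + 0.433·(-1.43,2.55) = (-1.3620,2.6124)
  v3: (1-0.433)·(-2.46,0.4) + 0.433·(-4.85,-0.98) = (-3.4949,-0.1975)
  v4: (1-0.433)·(0.18,-2.08) + 0.433·(1.5,-10.58) = (0.7516,-5.7605)
  v5: (1-0.433)·(4.88,-1.07) + 0.433·(4.38,-2.69) = (4.6635,-1.7715)
Shoelace sum Σ(x_i·y_{i+1} − x_{i+1}·y_i):
  i=1: 3.9775·2.6124 − -1.3620·4.1888 = +16.0955 (running +16.0955)
  i=2: -1.3620·-0.1975 − -3.4949·2.6124 = +9.3989 (running +25.4944)
  i=3: -3.4949·-5.7605 − 0.7516·-0.1975 = +20.2807 (running +45.7751)
  i=4: 0.7516·-1.7715 − 4.6635·-5.7605 = +25.5327 (running +71.3078)
  i=5: 4.6635·4.1888 − 3.9775·-1.7715 = +26.5802 (running +97.8881)
Area = |Σ|/2 = |97.8881|/2 = 48.9440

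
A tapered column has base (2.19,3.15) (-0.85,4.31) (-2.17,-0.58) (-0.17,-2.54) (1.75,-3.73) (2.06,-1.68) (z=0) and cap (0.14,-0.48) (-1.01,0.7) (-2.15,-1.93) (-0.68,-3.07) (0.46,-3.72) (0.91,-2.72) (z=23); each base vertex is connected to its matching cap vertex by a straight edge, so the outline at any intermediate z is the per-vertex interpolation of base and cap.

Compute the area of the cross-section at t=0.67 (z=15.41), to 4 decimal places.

Area at t=0.67: 11.6235

Cross-section at t=0.67: each vertex is (1-t)·p0[i] + t·p1[i].
  v1: (1-0.67)·(2.19,3.15) + 0.67·(0.14,-0.48) = (0.8165,0.7179)
  v2: (1-0.67)·(-0.85,4.31) + 0.67·(-1.01,0.7) = (-0.9572,1.8913)
  v3: (1-0.67)·(-2.17,-0.58) + 0.67·(-2.15,-1.93) = (-2.1566,-1.4845)
  v4: (1-0.67)·(-0.17,-2.54) + 0.67·(-0.68,-3.07) = (-0.5117,-2.8951)
  v5: (1-0.67)·(1.75,-3.73) + 0.67·(0.46,-3.72) = (0.8857,-3.7233)
  v6: (1-0.67)·(2.06,-1.68) + 0.67·(0.91,-2.72) = (1.2895,-2.3768)
Shoelace sum Σ(x_i·y_{i+1} − x_{i+1}·y_i):
  i=1: 0.8165·1.8913 − -0.9572·0.7179 = +2.2314 (running +2.2314)
  i=2: -0.9572·-1.4845 − -2.1566·1.8913 = +5.4997 (running +7.7312)
  i=3: -2.1566·-2.8951 − -0.5117·-1.4845 = +5.4840 (running +13.2151)
  i=4: -0.5117·-3.7233 − 0.8857·-2.8951 = +4.4694 (running +17.6845)
  i=5: 0.8857·-2.3768 − 1.2895·-3.7233 = +2.6961 (running +20.3806)
  i=6: 1.2895·0.7179 − 0.8165·-2.3768 = +2.8664 (running +23.2470)
Area = |Σ|/2 = |23.2470|/2 = 11.6235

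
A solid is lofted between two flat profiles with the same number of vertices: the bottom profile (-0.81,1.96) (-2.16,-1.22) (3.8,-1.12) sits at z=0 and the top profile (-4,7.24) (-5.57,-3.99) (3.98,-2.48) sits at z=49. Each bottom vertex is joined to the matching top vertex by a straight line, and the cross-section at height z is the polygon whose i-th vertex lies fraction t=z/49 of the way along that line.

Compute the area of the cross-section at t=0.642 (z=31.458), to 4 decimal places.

Area at t=0.642: 33.7481

Cross-section at t=0.642: each vertex is (1-t)·p0[i] + t·p1[i].
  v1: (1-0.642)·(-0.81,1.96) + 0.642·(-4,7.24) = (-2.8580,5.3498)
  v2: (1-0.642)·(-2.16,-1.22) + 0.642·(-5.57,-3.99) = (-4.3492,-2.9983)
  v3: (1-0.642)·(3.8,-1.12) + 0.642·(3.98,-2.48) = (3.9156,-1.9931)
Shoelace sum Σ(x_i·y_{i+1} − x_{i+1}·y_i):
  i=1: -2.8580·-2.9983 − -4.3492·5.3498 = +31.8365 (running +31.8365)
  i=2: -4.3492·-1.9931 − 3.9156·-2.9983 = +20.4087 (running +52.2452)
  i=3: 3.9156·5.3498 − -2.8580·-1.9931 = +15.2510 (running +67.4962)
Area = |Σ|/2 = |67.4962|/2 = 33.7481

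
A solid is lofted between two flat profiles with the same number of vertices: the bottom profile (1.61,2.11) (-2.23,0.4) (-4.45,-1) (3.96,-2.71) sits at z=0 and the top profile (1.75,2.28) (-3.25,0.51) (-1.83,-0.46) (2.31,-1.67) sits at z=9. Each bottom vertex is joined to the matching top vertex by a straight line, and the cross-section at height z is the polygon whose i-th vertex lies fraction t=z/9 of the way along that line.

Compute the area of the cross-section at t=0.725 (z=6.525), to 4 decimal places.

Area at t=0.725: 13.3368

Cross-section at t=0.725: each vertex is (1-t)·p0[i] + t·p1[i].
  v1: (1-0.725)·(1.61,2.11) + 0.725·(1.75,2.28) = (1.7115,2.2332)
  v2: (1-0.725)·(-2.23,0.4) + 0.725·(-3.25,0.51) = (-2.9695,0.4798)
  v3: (1-0.725)·(-4.45,-1) + 0.725·(-1.83,-0.46) = (-2.5505,-0.6085)
  v4: (1-0.725)·(3.96,-2.71) + 0.725·(2.31,-1.67) = (2.7637,-1.9560)
Shoelace sum Σ(x_i·y_{i+1} − x_{i+1}·y_i):
  i=1: 1.7115·0.4798 − -2.9695·2.2332 = +7.4527 (running +7.4527)
  i=2: -2.9695·-0.6085 − -2.5505·0.4798 = +3.0305 (running +10.4833)
  i=3: -2.5505·-1.9560 − 2.7637·-0.6085 = +6.6705 (running +17.1538)
  i=4: 2.7637·2.2332 − 1.7115·-1.9560 = +9.5198 (running +26.6736)
Area = |Σ|/2 = |26.6736|/2 = 13.3368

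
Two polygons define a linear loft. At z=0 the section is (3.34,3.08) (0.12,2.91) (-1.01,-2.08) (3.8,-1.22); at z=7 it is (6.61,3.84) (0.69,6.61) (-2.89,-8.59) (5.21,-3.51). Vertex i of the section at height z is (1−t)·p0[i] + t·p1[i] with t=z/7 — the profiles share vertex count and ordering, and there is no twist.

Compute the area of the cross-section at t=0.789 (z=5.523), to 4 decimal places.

Area at t=0.789: 60.9142

Cross-section at t=0.789: each vertex is (1-t)·p0[i] + t·p1[i].
  v1: (1-0.789)·(3.34,3.08) + 0.789·(6.61,3.84) = (5.9200,3.6796)
  v2: (1-0.789)·(0.12,2.91) + 0.789·(0.69,6.61) = (0.5697,5.8293)
  v3: (1-0.789)·(-1.01,-2.08) + 0.789·(-2.89,-8.59) = (-2.4933,-7.2164)
  v4: (1-0.789)·(3.8,-1.22) + 0.789·(5.21,-3.51) = (4.9125,-3.0268)
Shoelace sum Σ(x_i·y_{i+1} − x_{i+1}·y_i):
  i=1: 5.9200·5.8293 − 0.5697·3.6796 = +32.4132 (running +32.4132)
  i=2: 0.5697·-7.2164 − -2.4933·5.8293 = +10.4229 (running +42.8361)
  i=3: -2.4933·-3.0268 − 4.9125·-7.2164 = +42.9972 (running +85.8334)
  i=4: 4.9125·3.6796 − 5.9200·-3.0268 = +35.9950 (running +121.8284)
Area = |Σ|/2 = |121.8284|/2 = 60.9142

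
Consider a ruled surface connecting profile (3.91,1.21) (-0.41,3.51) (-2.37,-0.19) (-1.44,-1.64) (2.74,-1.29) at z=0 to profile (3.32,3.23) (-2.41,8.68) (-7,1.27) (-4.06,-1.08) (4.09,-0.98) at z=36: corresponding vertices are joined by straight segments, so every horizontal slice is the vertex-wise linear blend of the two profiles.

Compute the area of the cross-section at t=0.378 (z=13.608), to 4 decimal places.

Cross-section at t=0.378: each vertex is (1-t)·p0[i] + t·p1[i].
  v1: (1-0.378)·(3.91,1.21) + 0.378·(3.32,3.23) = (3.6870,1.9736)
  v2: (1-0.378)·(-0.41,3.51) + 0.378·(-2.41,8.68) = (-1.1660,5.4643)
  v3: (1-0.378)·(-2.37,-0.19) + 0.378·(-7,1.27) = (-4.1201,0.3619)
  v4: (1-0.378)·(-1.44,-1.64) + 0.378·(-4.06,-1.08) = (-2.4304,-1.4283)
  v5: (1-0.378)·(2.74,-1.29) + 0.378·(4.09,-0.98) = (3.2503,-1.1728)
Shoelace sum Σ(x_i·y_{i+1} − x_{i+1}·y_i):
  i=1: 3.6870·5.4643 − -1.1660·1.9736 = +22.4478 (running +22.4478)
  i=2: -1.1660·0.3619 − -4.1201·5.4643 = +22.0916 (running +44.5394)
  i=3: -4.1201·-1.4283 − -2.4304·0.3619 = +6.7644 (running +51.3037)
  i=4: -2.4304·-1.1728 − 3.2503·-1.4283 = +7.4928 (running +58.7966)
  i=5: 3.2503·1.9736 − 3.6870·-1.1728 = +10.7388 (running +69.5354)
Area = |Σ|/2 = |69.5354|/2 = 34.7677

Area at t=0.378: 34.7677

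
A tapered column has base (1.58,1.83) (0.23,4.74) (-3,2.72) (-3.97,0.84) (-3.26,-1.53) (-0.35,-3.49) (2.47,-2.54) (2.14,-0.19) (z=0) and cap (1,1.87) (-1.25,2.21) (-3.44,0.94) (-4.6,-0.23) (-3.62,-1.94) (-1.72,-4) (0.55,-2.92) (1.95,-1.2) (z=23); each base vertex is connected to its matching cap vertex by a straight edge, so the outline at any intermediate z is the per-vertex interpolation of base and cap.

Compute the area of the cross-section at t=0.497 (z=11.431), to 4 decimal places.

Cross-section at t=0.497: each vertex is (1-t)·p0[i] + t·p1[i].
  v1: (1-0.497)·(1.58,1.83) + 0.497·(1,1.87) = (1.2917,1.8499)
  v2: (1-0.497)·(0.23,4.74) + 0.497·(-1.25,2.21) = (-0.5056,3.4826)
  v3: (1-0.497)·(-3,2.72) + 0.497·(-3.44,0.94) = (-3.2187,1.8353)
  v4: (1-0.497)·(-3.97,0.84) + 0.497·(-4.6,-0.23) = (-4.2831,0.3082)
  v5: (1-0.497)·(-3.26,-1.53) + 0.497·(-3.62,-1.94) = (-3.4389,-1.7338)
  v6: (1-0.497)·(-0.35,-3.49) + 0.497·(-1.72,-4) = (-1.0309,-3.7435)
  v7: (1-0.497)·(2.47,-2.54) + 0.497·(0.55,-2.92) = (1.5158,-2.7289)
  v8: (1-0.497)·(2.14,-0.19) + 0.497·(1.95,-1.2) = (2.0456,-0.6920)
Shoelace sum Σ(x_i·y_{i+1} − x_{i+1}·y_i):
  i=1: 1.2917·3.4826 − -0.5056·1.8499 = +5.4338 (running +5.4338)
  i=2: -0.5056·1.8353 − -3.2187·3.4826 = +10.2815 (running +15.7153)
  i=3: -3.2187·0.3082 − -4.2831·1.8353 = +6.8689 (running +22.5842)
  i=4: -4.2831·-1.7338 − -3.4389·0.3082 = +8.4858 (running +31.0701)
  i=5: -3.4389·-3.7435 − -1.0309·-1.7338 = +11.0862 (running +42.1562)
  i=6: -1.0309·-2.7289 − 1.5158·-3.7435 = +8.4874 (running +50.6436)
  i=7: 1.5158·-0.6920 − 2.0456·-2.7289 = +4.5332 (running +55.1768)
  i=8: 2.0456·1.8499 − 1.2917·-0.6920 = +4.6779 (running +59.8547)
Area = |Σ|/2 = |59.8547|/2 = 29.9274

Area at t=0.497: 29.9274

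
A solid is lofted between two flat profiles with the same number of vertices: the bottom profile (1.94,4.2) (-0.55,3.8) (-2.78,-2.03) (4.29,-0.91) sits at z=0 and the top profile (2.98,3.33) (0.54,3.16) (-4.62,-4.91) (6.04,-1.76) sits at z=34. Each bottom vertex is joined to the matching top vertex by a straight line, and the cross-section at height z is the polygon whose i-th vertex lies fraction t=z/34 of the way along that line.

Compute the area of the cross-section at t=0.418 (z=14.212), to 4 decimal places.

Area at t=0.418: 32.2957

Cross-section at t=0.418: each vertex is (1-t)·p0[i] + t·p1[i].
  v1: (1-0.418)·(1.94,4.2) + 0.418·(2.98,3.33) = (2.3747,3.8363)
  v2: (1-0.418)·(-0.55,3.8) + 0.418·(0.54,3.16) = (-0.0944,3.5325)
  v3: (1-0.418)·(-2.78,-2.03) + 0.418·(-4.62,-4.91) = (-3.5491,-3.2338)
  v4: (1-0.418)·(4.29,-0.91) + 0.418·(6.04,-1.76) = (5.0215,-1.2653)
Shoelace sum Σ(x_i·y_{i+1} − x_{i+1}·y_i):
  i=1: 2.3747·3.5325 − -0.0944·3.8363 = +8.7507 (running +8.7507)
  i=2: -0.0944·-3.2338 − -3.5491·3.5325 = +12.8424 (running +21.5931)
  i=3: -3.5491·-1.2653 − 5.0215·-3.2338 = +20.7294 (running +42.3226)
  i=4: 5.0215·3.8363 − 2.3747·-1.2653 = +22.2689 (running +64.5915)
Area = |Σ|/2 = |64.5915|/2 = 32.2957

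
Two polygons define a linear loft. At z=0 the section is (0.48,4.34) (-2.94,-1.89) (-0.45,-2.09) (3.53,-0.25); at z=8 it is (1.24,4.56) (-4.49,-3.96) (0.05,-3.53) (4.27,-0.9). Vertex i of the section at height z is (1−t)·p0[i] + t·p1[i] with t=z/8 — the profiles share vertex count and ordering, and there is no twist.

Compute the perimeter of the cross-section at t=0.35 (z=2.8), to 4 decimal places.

Cross-section at t=0.35: each vertex is (1-t)·p0[i] + t·p1[i].
  v1: (1-0.35)·(0.48,4.34) + 0.35·(1.24,4.56) = (0.7460,4.4170)
  v2: (1-0.35)·(-2.94,-1.89) + 0.35·(-4.49,-3.96) = (-3.4825,-2.6145)
  v3: (1-0.35)·(-0.45,-2.09) + 0.35·(0.05,-3.53) = (-0.2750,-2.5940)
  v4: (1-0.35)·(3.53,-0.25) + 0.35·(4.27,-0.9) = (3.7890,-0.4775)
Perimeter = Σ |v_{i+1} − v_i|:
  edge 1→2: √(-4.2285² + -7.0315²) = 8.2050 (running 8.2050)
  edge 2→3: √(3.2075² + 0.0205²) = 3.2076 (running 11.4126)
  edge 3→4: √(4.0640² + 2.1165²) = 4.5821 (running 15.9947)
  edge 4→1: √(-3.0430² + 4.8945²) = 5.7633 (running 21.7580)
Perimeter = 21.7580

Perimeter at t=0.35: 21.7580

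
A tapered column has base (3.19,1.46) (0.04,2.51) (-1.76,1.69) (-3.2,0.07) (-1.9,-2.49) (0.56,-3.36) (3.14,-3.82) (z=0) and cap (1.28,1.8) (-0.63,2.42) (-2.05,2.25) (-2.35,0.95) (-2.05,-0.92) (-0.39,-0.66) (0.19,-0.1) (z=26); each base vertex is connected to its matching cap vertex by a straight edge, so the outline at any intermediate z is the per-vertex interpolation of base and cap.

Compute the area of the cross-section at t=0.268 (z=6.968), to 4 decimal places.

Area at t=0.268: 22.5598

Cross-section at t=0.268: each vertex is (1-t)·p0[i] + t·p1[i].
  v1: (1-0.268)·(3.19,1.46) + 0.268·(1.28,1.8) = (2.6781,1.5511)
  v2: (1-0.268)·(0.04,2.51) + 0.268·(-0.63,2.42) = (-0.1396,2.4859)
  v3: (1-0.268)·(-1.76,1.69) + 0.268·(-2.05,2.25) = (-1.8377,1.8401)
  v4: (1-0.268)·(-3.2,0.07) + 0.268·(-2.35,0.95) = (-2.9722,0.3058)
  v5: (1-0.268)·(-1.9,-2.49) + 0.268·(-2.05,-0.92) = (-1.9402,-2.0692)
  v6: (1-0.268)·(0.56,-3.36) + 0.268·(-0.39,-0.66) = (0.3054,-2.6364)
  v7: (1-0.268)·(3.14,-3.82) + 0.268·(0.19,-0.1) = (2.3494,-2.8230)
Shoelace sum Σ(x_i·y_{i+1} − x_{i+1}·y_i):
  i=1: 2.6781·2.4859 − -0.1396·1.5511 = +6.8740 (running +6.8740)
  i=2: -0.1396·1.8401 − -1.8377·2.4859 = +4.3115 (running +11.1855)
  i=3: -1.8377·0.3058 − -2.9722·1.8401 = +4.9070 (running +16.0925)
  i=4: -2.9722·-2.0692 − -1.9402·0.3058 = +6.7436 (running +22.8361)
  i=5: -1.9402·-2.6364 − 0.3054·-2.0692 = +5.7471 (running +28.5832)
  i=6: 0.3054·-2.8230 − 2.3494·-2.6364 = +5.3318 (running +33.9150)
  i=7: 2.3494·1.5511 − 2.6781·-2.8230 = +11.2046 (running +45.1197)
Area = |Σ|/2 = |45.1197|/2 = 22.5598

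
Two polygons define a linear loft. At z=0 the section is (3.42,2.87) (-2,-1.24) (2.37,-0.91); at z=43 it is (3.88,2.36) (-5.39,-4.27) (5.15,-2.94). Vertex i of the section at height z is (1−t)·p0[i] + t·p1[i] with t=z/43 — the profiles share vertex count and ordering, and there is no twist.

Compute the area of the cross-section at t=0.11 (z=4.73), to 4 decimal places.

Cross-section at t=0.11: each vertex is (1-t)·p0[i] + t·p1[i].
  v1: (1-0.11)·(3.42,2.87) + 0.11·(3.88,2.36) = (3.4706,2.8139)
  v2: (1-0.11)·(-2,-1.24) + 0.11·(-5.39,-4.27) = (-2.3729,-1.5733)
  v3: (1-0.11)·(2.37,-0.91) + 0.11·(5.15,-2.94) = (2.6758,-1.1333)
Shoelace sum Σ(x_i·y_{i+1} − x_{i+1}·y_i):
  i=1: 3.4706·-1.5733 − -2.3729·2.8139 = +1.2168 (running +1.2168)
  i=2: -2.3729·-1.1333 − 2.6758·-1.5733 = +6.8990 (running +8.1159)
  i=3: 2.6758·2.8139 − 3.4706·-1.1333 = +11.4627 (running +19.5785)
Area = |Σ|/2 = |19.5785|/2 = 9.7893

Area at t=0.11: 9.7893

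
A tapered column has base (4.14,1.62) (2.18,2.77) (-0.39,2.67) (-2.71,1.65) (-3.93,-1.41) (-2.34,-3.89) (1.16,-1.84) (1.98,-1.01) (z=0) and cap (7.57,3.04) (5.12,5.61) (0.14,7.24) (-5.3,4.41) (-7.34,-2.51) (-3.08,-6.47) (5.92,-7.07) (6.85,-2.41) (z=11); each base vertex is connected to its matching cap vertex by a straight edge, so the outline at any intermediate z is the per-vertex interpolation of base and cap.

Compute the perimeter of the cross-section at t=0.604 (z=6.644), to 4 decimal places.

Cross-section at t=0.604: each vertex is (1-t)·p0[i] + t·p1[i].
  v1: (1-0.604)·(4.14,1.62) + 0.604·(7.57,3.04) = (6.2117,2.4777)
  v2: (1-0.604)·(2.18,2.77) + 0.604·(5.12,5.61) = (3.9558,4.4854)
  v3: (1-0.604)·(-0.39,2.67) + 0.604·(0.14,7.24) = (-0.0699,5.4303)
  v4: (1-0.604)·(-2.71,1.65) + 0.604·(-5.3,4.41) = (-4.2744,3.3170)
  v5: (1-0.604)·(-3.93,-1.41) + 0.604·(-7.34,-2.51) = (-5.9896,-2.0744)
  v6: (1-0.604)·(-2.34,-3.89) + 0.604·(-3.08,-6.47) = (-2.7870,-5.4483)
  v7: (1-0.604)·(1.16,-1.84) + 0.604·(5.92,-7.07) = (4.0350,-4.9989)
  v8: (1-0.604)·(1.98,-1.01) + 0.604·(6.85,-2.41) = (4.9215,-1.8556)
Perimeter = Σ |v_{i+1} − v_i|:
  edge 1→2: √(-2.2560² + 2.0077²) = 3.0200 (running 3.0200)
  edge 2→3: √(-4.0256² + 0.9449²) = 4.1351 (running 7.1550)
  edge 3→4: √(-4.2045² + -2.1132²) = 4.7057 (running 11.8607)
  edge 4→5: √(-1.7153² + -5.3914²) = 5.6577 (running 17.5184)
  edge 5→6: √(3.2027² + -3.3739²) = 4.6519 (running 22.1703)
  edge 6→7: √(6.8220² + 0.4494²) = 6.8368 (running 29.0071)
  edge 7→8: √(0.8864² + 3.1433²) = 3.2659 (running 32.2731)
  edge 8→1: √(1.2902² + 4.3333²) = 4.5213 (running 36.7943)
Perimeter = 36.7943

Perimeter at t=0.604: 36.7943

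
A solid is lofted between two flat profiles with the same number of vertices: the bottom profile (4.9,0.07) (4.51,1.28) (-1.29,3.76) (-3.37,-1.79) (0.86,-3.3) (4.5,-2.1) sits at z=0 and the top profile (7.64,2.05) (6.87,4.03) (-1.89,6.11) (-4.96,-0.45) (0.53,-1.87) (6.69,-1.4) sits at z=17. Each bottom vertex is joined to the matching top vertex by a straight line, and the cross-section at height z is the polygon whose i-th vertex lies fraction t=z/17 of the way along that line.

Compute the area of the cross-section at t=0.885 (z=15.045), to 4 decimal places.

Cross-section at t=0.885: each vertex is (1-t)·p0[i] + t·p1[i].
  v1: (1-0.885)·(4.9,0.07) + 0.885·(7.64,2.05) = (7.3249,1.8223)
  v2: (1-0.885)·(4.51,1.28) + 0.885·(6.87,4.03) = (6.5986,3.7138)
  v3: (1-0.885)·(-1.29,3.76) + 0.885·(-1.89,6.11) = (-1.8210,5.8398)
  v4: (1-0.885)·(-3.37,-1.79) + 0.885·(-4.96,-0.45) = (-4.7771,-0.6041)
  v5: (1-0.885)·(0.86,-3.3) + 0.885·(0.53,-1.87) = (0.5679,-2.0345)
  v6: (1-0.885)·(4.5,-2.1) + 0.885·(6.69,-1.4) = (6.4382,-1.4805)
Shoelace sum Σ(x_i·y_{i+1} − x_{i+1}·y_i):
  i=1: 7.3249·3.7138 − 6.5986·1.8223 = +15.1782 (running +15.1782)
  i=2: 6.5986·5.8398 − -1.8210·3.7138 = +45.2969 (running +60.4751)
  i=3: -1.8210·-0.6041 − -4.7771·5.8398 = +28.9974 (running +89.4726)
  i=4: -4.7771·-2.0345 − 0.5679·-0.6041 = +10.0620 (running +99.5345)
  i=5: 0.5679·-1.4805 − 6.4382·-2.0345 = +12.2572 (running +111.7918)
  i=6: 6.4382·1.8223 − 7.3249·-1.4805 = +22.5768 (running +134.3685)
Area = |Σ|/2 = |134.3685|/2 = 67.1843

Area at t=0.885: 67.1843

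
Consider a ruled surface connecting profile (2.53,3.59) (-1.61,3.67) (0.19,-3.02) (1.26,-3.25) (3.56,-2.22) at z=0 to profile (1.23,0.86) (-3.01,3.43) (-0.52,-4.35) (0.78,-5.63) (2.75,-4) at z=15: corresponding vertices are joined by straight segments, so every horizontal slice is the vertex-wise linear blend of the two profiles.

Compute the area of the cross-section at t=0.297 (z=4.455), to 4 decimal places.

Area at t=0.297: 24.7092

Cross-section at t=0.297: each vertex is (1-t)·p0[i] + t·p1[i].
  v1: (1-0.297)·(2.53,3.59) + 0.297·(1.23,0.86) = (2.1439,2.7792)
  v2: (1-0.297)·(-1.61,3.67) + 0.297·(-3.01,3.43) = (-2.0258,3.5987)
  v3: (1-0.297)·(0.19,-3.02) + 0.297·(-0.52,-4.35) = (-0.0209,-3.4150)
  v4: (1-0.297)·(1.26,-3.25) + 0.297·(0.78,-5.63) = (1.1174,-3.9569)
  v5: (1-0.297)·(3.56,-2.22) + 0.297·(2.75,-4) = (3.3194,-2.7487)
Shoelace sum Σ(x_i·y_{i+1} − x_{i+1}·y_i):
  i=1: 2.1439·3.5987 − -2.0258·2.7792 = +13.3454 (running +13.3454)
  i=2: -2.0258·-3.4150 − -0.0209·3.5987 = +6.9932 (running +20.3386)
  i=3: -0.0209·-3.9569 − 1.1174·-3.4150 = +3.8986 (running +24.2373)
  i=4: 1.1174·-2.7487 − 3.3194·-3.9569 = +10.0631 (running +34.3003)
  i=5: 3.3194·2.7792 − 2.1439·-2.7487 = +15.1182 (running +49.4185)
Area = |Σ|/2 = |49.4185|/2 = 24.7092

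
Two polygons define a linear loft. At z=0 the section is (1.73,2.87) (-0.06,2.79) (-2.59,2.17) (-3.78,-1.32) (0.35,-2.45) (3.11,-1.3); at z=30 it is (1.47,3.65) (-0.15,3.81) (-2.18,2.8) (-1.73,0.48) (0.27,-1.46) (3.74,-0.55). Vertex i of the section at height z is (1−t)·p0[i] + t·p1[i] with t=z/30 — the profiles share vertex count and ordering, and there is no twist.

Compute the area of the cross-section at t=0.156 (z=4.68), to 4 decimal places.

Area at t=0.156: 24.9077

Cross-section at t=0.156: each vertex is (1-t)·p0[i] + t·p1[i].
  v1: (1-0.156)·(1.73,2.87) + 0.156·(1.47,3.65) = (1.6894,2.9917)
  v2: (1-0.156)·(-0.06,2.79) + 0.156·(-0.15,3.81) = (-0.0740,2.9491)
  v3: (1-0.156)·(-2.59,2.17) + 0.156·(-2.18,2.8) = (-2.5260,2.2683)
  v4: (1-0.156)·(-3.78,-1.32) + 0.156·(-1.73,0.48) = (-3.4602,-1.0392)
  v5: (1-0.156)·(0.35,-2.45) + 0.156·(0.27,-1.46) = (0.3375,-2.2956)
  v6: (1-0.156)·(3.11,-1.3) + 0.156·(3.74,-0.55) = (3.2083,-1.1830)
Shoelace sum Σ(x_i·y_{i+1} − x_{i+1}·y_i):
  i=1: 1.6894·2.9491 − -0.0740·2.9917 = +5.2039 (running +5.2039)
  i=2: -0.0740·2.2683 − -2.5260·2.9491 = +7.2817 (running +12.4855)
  i=3: -2.5260·-1.0392 − -3.4602·2.2683 = +10.4738 (running +22.9593)
  i=4: -3.4602·-2.2956 − 0.3375·-1.0392 = +8.2938 (running +31.2531)
  i=5: 0.3375·-1.1830 − 3.2083·-2.2956 = +6.9655 (running +38.2186)
  i=6: 3.2083·2.9917 − 1.6894·-1.1830 = +11.5968 (running +49.8154)
Area = |Σ|/2 = |49.8154|/2 = 24.9077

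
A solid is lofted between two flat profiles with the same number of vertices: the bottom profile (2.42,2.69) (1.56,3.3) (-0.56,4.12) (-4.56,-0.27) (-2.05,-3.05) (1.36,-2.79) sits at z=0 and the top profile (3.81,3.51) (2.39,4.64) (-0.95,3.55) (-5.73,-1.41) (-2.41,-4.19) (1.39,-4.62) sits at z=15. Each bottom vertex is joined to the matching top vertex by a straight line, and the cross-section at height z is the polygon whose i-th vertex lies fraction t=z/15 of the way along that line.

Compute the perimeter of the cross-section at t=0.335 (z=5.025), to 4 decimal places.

Perimeter at t=0.335: 24.1191

Cross-section at t=0.335: each vertex is (1-t)·p0[i] + t·p1[i].
  v1: (1-0.335)·(2.42,2.69) + 0.335·(3.81,3.51) = (2.8857,2.9647)
  v2: (1-0.335)·(1.56,3.3) + 0.335·(2.39,4.64) = (1.8381,3.7489)
  v3: (1-0.335)·(-0.56,4.12) + 0.335·(-0.95,3.55) = (-0.6906,3.9291)
  v4: (1-0.335)·(-4.56,-0.27) + 0.335·(-5.73,-1.41) = (-4.9520,-0.6519)
  v5: (1-0.335)·(-2.05,-3.05) + 0.335·(-2.41,-4.19) = (-2.1706,-3.4319)
  v6: (1-0.335)·(1.36,-2.79) + 0.335·(1.39,-4.62) = (1.3700,-3.4031)
Perimeter = Σ |v_{i+1} − v_i|:
  edge 1→2: √(-1.0476² + 0.7842²) = 1.3086 (running 1.3086)
  edge 2→3: √(-2.5287² + 0.1802²) = 2.5351 (running 3.8437)
  edge 3→4: √(-4.2613² + -4.5810²) = 6.2565 (running 10.1002)
  edge 4→5: √(2.7814² + -2.7800²) = 3.9325 (running 14.0327)
  edge 5→6: √(3.5406² + 0.0288²) = 3.5408 (running 17.5734)
  edge 6→1: √(1.5156² + 6.3678²) = 6.5456 (running 24.1191)
Perimeter = 24.1191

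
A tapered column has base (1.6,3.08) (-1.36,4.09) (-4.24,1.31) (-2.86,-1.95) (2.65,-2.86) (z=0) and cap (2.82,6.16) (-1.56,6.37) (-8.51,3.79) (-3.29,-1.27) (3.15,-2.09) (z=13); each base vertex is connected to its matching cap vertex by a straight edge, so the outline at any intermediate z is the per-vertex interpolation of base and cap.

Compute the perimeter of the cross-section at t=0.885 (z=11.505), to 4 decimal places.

Perimeter at t=0.885: 32.4055

Cross-section at t=0.885: each vertex is (1-t)·p0[i] + t·p1[i].
  v1: (1-0.885)·(1.6,3.08) + 0.885·(2.82,6.16) = (2.6797,5.8058)
  v2: (1-0.885)·(-1.36,4.09) + 0.885·(-1.56,6.37) = (-1.5370,6.1078)
  v3: (1-0.885)·(-4.24,1.31) + 0.885·(-8.51,3.79) = (-8.0190,3.5048)
  v4: (1-0.885)·(-2.86,-1.95) + 0.885·(-3.29,-1.27) = (-3.2405,-1.3482)
  v5: (1-0.885)·(2.65,-2.86) + 0.885·(3.15,-2.09) = (3.0925,-2.1785)
Perimeter = Σ |v_{i+1} − v_i|:
  edge 1→2: √(-4.2167² + 0.3020²) = 4.2275 (running 4.2275)
  edge 2→3: √(-6.4820² + -2.6030²) = 6.9851 (running 11.2126)
  edge 3→4: √(4.7784² + -4.8530²) = 6.8106 (running 18.0232)
  edge 4→5: √(6.3331² + -0.8303²) = 6.3873 (running 24.4105)
  edge 5→1: √(-0.4128² + 7.9843²) = 7.9950 (running 32.4055)
Perimeter = 32.4055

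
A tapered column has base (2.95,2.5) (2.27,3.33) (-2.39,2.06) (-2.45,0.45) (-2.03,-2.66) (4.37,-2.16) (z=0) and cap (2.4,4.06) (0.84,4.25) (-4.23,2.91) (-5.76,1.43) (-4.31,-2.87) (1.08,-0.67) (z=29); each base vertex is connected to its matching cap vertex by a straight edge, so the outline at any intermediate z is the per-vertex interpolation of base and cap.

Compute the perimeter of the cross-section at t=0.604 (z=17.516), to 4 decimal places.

Perimeter at t=0.604: 22.8353

Cross-section at t=0.604: each vertex is (1-t)·p0[i] + t·p1[i].
  v1: (1-0.604)·(2.95,2.5) + 0.604·(2.4,4.06) = (2.6178,3.4422)
  v2: (1-0.604)·(2.27,3.33) + 0.604·(0.84,4.25) = (1.4063,3.8857)
  v3: (1-0.604)·(-2.39,2.06) + 0.604·(-4.23,2.91) = (-3.5014,2.5734)
  v4: (1-0.604)·(-2.45,0.45) + 0.604·(-5.76,1.43) = (-4.4492,1.0419)
  v5: (1-0.604)·(-2.03,-2.66) + 0.604·(-4.31,-2.87) = (-3.4071,-2.7868)
  v6: (1-0.604)·(4.37,-2.16) + 0.604·(1.08,-0.67) = (2.3828,-1.2600)
Perimeter = Σ |v_{i+1} − v_i|:
  edge 1→2: √(-1.2115² + 0.4434²) = 1.2901 (running 1.2901)
  edge 2→3: √(-4.9076² + -1.3123²) = 5.0801 (running 6.3702)
  edge 3→4: √(-0.9479² + -1.5315²) = 1.8011 (running 8.1713)
  edge 4→5: √(1.0421² + -3.8288²) = 3.9680 (running 12.1393)
  edge 5→6: √(5.7900² + 1.5268²) = 5.9879 (running 18.1272)
  edge 6→1: √(0.2350² + 4.7023²) = 4.7081 (running 22.8353)
Perimeter = 22.8353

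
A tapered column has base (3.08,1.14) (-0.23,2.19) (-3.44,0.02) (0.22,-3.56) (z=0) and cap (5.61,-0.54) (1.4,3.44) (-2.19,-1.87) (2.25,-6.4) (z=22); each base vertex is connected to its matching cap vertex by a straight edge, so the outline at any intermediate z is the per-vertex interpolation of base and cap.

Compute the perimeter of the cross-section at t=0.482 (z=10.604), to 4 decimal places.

Perimeter at t=0.482: 21.3035

Cross-section at t=0.482: each vertex is (1-t)·p0[i] + t·p1[i].
  v1: (1-0.482)·(3.08,1.14) + 0.482·(5.61,-0.54) = (4.2995,0.3302)
  v2: (1-0.482)·(-0.23,2.19) + 0.482·(1.4,3.44) = (0.5557,2.7925)
  v3: (1-0.482)·(-3.44,0.02) + 0.482·(-2.19,-1.87) = (-2.8375,-0.8910)
  v4: (1-0.482)·(0.22,-3.56) + 0.482·(2.25,-6.4) = (1.1985,-4.9289)
Perimeter = Σ |v_{i+1} − v_i|:
  edge 1→2: √(-3.7438² + 2.4623²) = 4.4809 (running 4.4809)
  edge 2→3: √(-3.3932² + -3.6835²) = 5.0081 (running 9.4891)
  edge 3→4: √(4.0360² + -4.0379²) = 5.7091 (running 15.1982)
  edge 4→1: √(3.1010² + 5.2591²) = 6.1053 (running 21.3035)
Perimeter = 21.3035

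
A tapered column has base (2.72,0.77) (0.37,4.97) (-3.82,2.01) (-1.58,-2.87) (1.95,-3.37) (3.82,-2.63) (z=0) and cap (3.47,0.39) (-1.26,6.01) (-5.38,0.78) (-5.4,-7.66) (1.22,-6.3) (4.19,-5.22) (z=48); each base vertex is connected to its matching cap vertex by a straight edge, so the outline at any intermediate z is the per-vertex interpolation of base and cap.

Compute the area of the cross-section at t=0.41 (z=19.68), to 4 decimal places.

Cross-section at t=0.41: each vertex is (1-t)·p0[i] + t·p1[i].
  v1: (1-0.41)·(2.72,0.77) + 0.41·(3.47,0.39) = (3.0275,0.6142)
  v2: (1-0.41)·(0.37,4.97) + 0.41·(-1.26,6.01) = (-0.2983,5.3964)
  v3: (1-0.41)·(-3.82,2.01) + 0.41·(-5.38,0.78) = (-4.4596,1.5057)
  v4: (1-0.41)·(-1.58,-2.87) + 0.41·(-5.4,-7.66) = (-3.1462,-4.8339)
  v5: (1-0.41)·(1.95,-3.37) + 0.41·(1.22,-6.3) = (1.6507,-4.5713)
  v6: (1-0.41)·(3.82,-2.63) + 0.41·(4.19,-5.22) = (3.9717,-3.6919)
Shoelace sum Σ(x_i·y_{i+1} − x_{i+1}·y_i):
  i=1: 3.0275·5.3964 − -0.2983·0.6142 = +16.5208 (running +16.5208)
  i=2: -0.2983·1.5057 − -4.4596·5.3964 = +23.6166 (running +40.1375)
  i=3: -4.4596·-4.8339 − -3.1462·1.5057 = +26.2945 (running +66.4319)
  i=4: -3.1462·-4.5713 − 1.6507·-4.8339 = +22.3615 (running +88.7935)
  i=5: 1.6507·-3.6919 − 3.9717·-4.5713 = +12.0616 (running +100.8551)
  i=6: 3.9717·0.6142 − 3.0275·-3.6919 = +13.6166 (running +114.4717)
Area = |Σ|/2 = |114.4717|/2 = 57.2359

Area at t=0.41: 57.2359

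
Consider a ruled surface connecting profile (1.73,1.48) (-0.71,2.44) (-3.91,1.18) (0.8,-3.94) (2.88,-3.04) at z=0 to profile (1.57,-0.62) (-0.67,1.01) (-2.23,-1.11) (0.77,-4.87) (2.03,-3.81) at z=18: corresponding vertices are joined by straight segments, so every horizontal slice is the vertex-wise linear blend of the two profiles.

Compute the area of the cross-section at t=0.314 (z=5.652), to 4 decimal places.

Area at t=0.314: 20.2005

Cross-section at t=0.314: each vertex is (1-t)·p0[i] + t·p1[i].
  v1: (1-0.314)·(1.73,1.48) + 0.314·(1.57,-0.62) = (1.6798,0.8206)
  v2: (1-0.314)·(-0.71,2.44) + 0.314·(-0.67,1.01) = (-0.6974,1.9910)
  v3: (1-0.314)·(-3.91,1.18) + 0.314·(-2.23,-1.11) = (-3.3825,0.4609)
  v4: (1-0.314)·(0.8,-3.94) + 0.314·(0.77,-4.87) = (0.7906,-4.2320)
  v5: (1-0.314)·(2.88,-3.04) + 0.314·(2.03,-3.81) = (2.6131,-3.2818)
Shoelace sum Σ(x_i·y_{i+1} − x_{i+1}·y_i):
  i=1: 1.6798·1.9910 − -0.6974·0.8206 = +3.9167 (running +3.9167)
  i=2: -0.6974·0.4609 − -3.3825·1.9910 = +6.4130 (running +10.3297)
  i=3: -3.3825·-4.2320 − 0.7906·0.4609 = +13.9503 (running +24.2800)
  i=4: 0.7906·-3.2818 − 2.6131·-4.2320 = +8.4642 (running +32.7442)
  i=5: 2.6131·0.8206 − 1.6798·-3.2818 = +7.6569 (running +40.4011)
Area = |Σ|/2 = |40.4011|/2 = 20.2005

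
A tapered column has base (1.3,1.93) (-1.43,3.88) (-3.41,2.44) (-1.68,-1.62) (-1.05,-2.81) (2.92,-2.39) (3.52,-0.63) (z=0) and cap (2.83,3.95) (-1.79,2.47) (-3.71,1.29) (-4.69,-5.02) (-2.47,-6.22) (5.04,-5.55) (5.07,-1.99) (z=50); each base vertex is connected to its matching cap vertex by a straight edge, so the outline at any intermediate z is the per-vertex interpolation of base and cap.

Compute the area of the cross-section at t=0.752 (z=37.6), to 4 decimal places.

Cross-section at t=0.752: each vertex is (1-t)·p0[i] + t·p1[i].
  v1: (1-0.752)·(1.3,1.93) + 0.752·(2.83,3.95) = (2.4506,3.4490)
  v2: (1-0.752)·(-1.43,3.88) + 0.752·(-1.79,2.47) = (-1.7007,2.8197)
  v3: (1-0.752)·(-3.41,2.44) + 0.752·(-3.71,1.29) = (-3.6356,1.5752)
  v4: (1-0.752)·(-1.68,-1.62) + 0.752·(-4.69,-5.02) = (-3.9435,-4.1768)
  v5: (1-0.752)·(-1.05,-2.81) + 0.752·(-2.47,-6.22) = (-2.1178,-5.3743)
  v6: (1-0.752)·(2.92,-2.39) + 0.752·(5.04,-5.55) = (4.5142,-4.7663)
  v7: (1-0.752)·(3.52,-0.63) + 0.752·(5.07,-1.99) = (4.6856,-1.6527)
Shoelace sum Σ(x_i·y_{i+1} − x_{i+1}·y_i):
  i=1: 2.4506·2.8197 − -1.7007·3.4490 = +12.7756 (running +12.7756)
  i=2: -1.7007·1.5752 − -3.6356·2.8197 = +7.5723 (running +20.3479)
  i=3: -3.6356·-4.1768 − -3.9435·1.5752 = +21.3970 (running +41.7449)
  i=4: -3.9435·-5.3743 − -2.1178·-4.1768 = +12.3479 (running +54.0929)
  i=5: -2.1178·-4.7663 − 4.5142·-5.3743 = +34.3553 (running +88.4481)
  i=6: 4.5142·-1.6527 − 4.6856·-4.7663 = +14.8723 (running +103.3204)
  i=7: 4.6856·3.4490 − 2.4506·-1.6527 = +20.2109 (running +123.5313)
Area = |Σ|/2 = |123.5313|/2 = 61.7657

Area at t=0.752: 61.7657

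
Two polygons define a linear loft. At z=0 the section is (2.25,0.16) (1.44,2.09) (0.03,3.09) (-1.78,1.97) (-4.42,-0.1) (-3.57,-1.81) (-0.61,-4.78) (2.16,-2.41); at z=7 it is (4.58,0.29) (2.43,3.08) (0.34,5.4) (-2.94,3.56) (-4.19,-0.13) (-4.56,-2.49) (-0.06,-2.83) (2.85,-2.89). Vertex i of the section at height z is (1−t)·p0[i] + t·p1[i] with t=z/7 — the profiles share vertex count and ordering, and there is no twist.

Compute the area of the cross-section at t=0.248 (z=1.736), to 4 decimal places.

Area at t=0.248: 36.5302

Cross-section at t=0.248: each vertex is (1-t)·p0[i] + t·p1[i].
  v1: (1-0.248)·(2.25,0.16) + 0.248·(4.58,0.29) = (2.8278,0.1922)
  v2: (1-0.248)·(1.44,2.09) + 0.248·(2.43,3.08) = (1.6855,2.3355)
  v3: (1-0.248)·(0.03,3.09) + 0.248·(0.34,5.4) = (0.1069,3.6629)
  v4: (1-0.248)·(-1.78,1.97) + 0.248·(-2.94,3.56) = (-2.0677,2.3643)
  v5: (1-0.248)·(-4.42,-0.1) + 0.248·(-4.19,-0.13) = (-4.3630,-0.1074)
  v6: (1-0.248)·(-3.57,-1.81) + 0.248·(-4.56,-2.49) = (-3.8155,-1.9786)
  v7: (1-0.248)·(-0.61,-4.78) + 0.248·(-0.06,-2.83) = (-0.4736,-4.2964)
  v8: (1-0.248)·(2.16,-2.41) + 0.248·(2.85,-2.89) = (2.3311,-2.5290)
Shoelace sum Σ(x_i·y_{i+1} − x_{i+1}·y_i):
  i=1: 2.8278·2.3355 − 1.6855·0.1922 = +6.2805 (running +6.2805)
  i=2: 1.6855·3.6629 − 0.1069·2.3355 = +5.9242 (running +12.2047)
  i=3: 0.1069·2.3643 − -2.0677·3.6629 = +7.8264 (running +20.0311)
  i=4: -2.0677·-0.1074 − -4.3630·2.3643 = +10.5376 (running +30.5686)
  i=5: -4.3630·-1.9786 − -3.8155·-0.1074 = +8.2228 (running +38.7914)
  i=6: -3.8155·-4.2964 − -0.4736·-1.9786 = +15.4559 (running +54.2473)
  i=7: -0.4736·-2.5290 − 2.3311·-4.2964 = +11.2132 (running +65.4605)
  i=8: 2.3311·0.1922 − 2.8278·-2.5290 = +7.5999 (running +73.0604)
Area = |Σ|/2 = |73.0604|/2 = 36.5302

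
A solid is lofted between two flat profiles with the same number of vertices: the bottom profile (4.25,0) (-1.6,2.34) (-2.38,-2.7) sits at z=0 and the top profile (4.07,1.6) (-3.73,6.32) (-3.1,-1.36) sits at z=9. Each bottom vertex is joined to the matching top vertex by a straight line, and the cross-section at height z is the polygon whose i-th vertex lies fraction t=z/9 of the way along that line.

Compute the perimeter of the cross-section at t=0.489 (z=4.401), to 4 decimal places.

Perimeter at t=0.489: 21.4356

Cross-section at t=0.489: each vertex is (1-t)·p0[i] + t·p1[i].
  v1: (1-0.489)·(4.25,0) + 0.489·(4.07,1.6) = (4.1620,0.7824)
  v2: (1-0.489)·(-1.6,2.34) + 0.489·(-3.73,6.32) = (-2.6416,4.2862)
  v3: (1-0.489)·(-2.38,-2.7) + 0.489·(-3.1,-1.36) = (-2.7321,-2.0447)
Perimeter = Σ |v_{i+1} − v_i|:
  edge 1→2: √(-6.8035² + 3.5038²) = 7.6528 (running 7.6528)
  edge 2→3: √(-0.0905² + -6.3310²) = 6.3316 (running 13.9844)
  edge 3→1: √(6.8941² + 2.8271²) = 7.4512 (running 21.4356)
Perimeter = 21.4356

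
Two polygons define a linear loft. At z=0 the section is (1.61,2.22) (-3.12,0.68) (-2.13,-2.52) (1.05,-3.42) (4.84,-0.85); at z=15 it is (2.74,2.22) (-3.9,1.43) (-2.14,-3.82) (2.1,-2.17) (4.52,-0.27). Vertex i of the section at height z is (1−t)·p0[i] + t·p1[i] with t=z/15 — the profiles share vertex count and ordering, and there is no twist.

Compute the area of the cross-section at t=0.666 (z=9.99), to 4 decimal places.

Cross-section at t=0.666: each vertex is (1-t)·p0[i] + t·p1[i].
  v1: (1-0.666)·(1.61,2.22) + 0.666·(2.74,2.22) = (2.3626,2.2200)
  v2: (1-0.666)·(-3.12,0.68) + 0.666·(-3.9,1.43) = (-3.6395,1.1795)
  v3: (1-0.666)·(-2.13,-2.52) + 0.666·(-2.14,-3.82) = (-2.1367,-3.3858)
  v4: (1-0.666)·(1.05,-3.42) + 0.666·(2.1,-2.17) = (1.7493,-2.5875)
  v5: (1-0.666)·(4.84,-0.85) + 0.666·(4.52,-0.27) = (4.6269,-0.4637)
Shoelace sum Σ(x_i·y_{i+1} − x_{i+1}·y_i):
  i=1: 2.3626·1.1795 − -3.6395·2.2200 = +10.8663 (running +10.8663)
  i=2: -3.6395·-3.3858 − -2.1367·1.1795 = +14.8427 (running +25.7091)
  i=3: -2.1367·-2.5875 − 1.7493·-3.3858 = +11.4514 (running +37.1604)
  i=4: 1.7493·-0.4637 − 4.6269·-2.5875 = +11.1609 (running +48.3213)
  i=5: 4.6269·2.2200 − 2.3626·-0.4637 = +11.3672 (running +59.6886)
Area = |Σ|/2 = |59.6886|/2 = 29.8443

Area at t=0.666: 29.8443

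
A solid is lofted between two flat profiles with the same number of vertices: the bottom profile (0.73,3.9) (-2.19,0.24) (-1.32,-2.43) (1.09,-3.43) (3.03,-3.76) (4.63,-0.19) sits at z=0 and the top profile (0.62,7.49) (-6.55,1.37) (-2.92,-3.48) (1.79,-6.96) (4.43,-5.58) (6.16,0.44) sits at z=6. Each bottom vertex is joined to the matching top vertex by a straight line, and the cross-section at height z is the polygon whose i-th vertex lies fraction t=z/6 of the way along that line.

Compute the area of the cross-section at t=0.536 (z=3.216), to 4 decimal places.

Area at t=0.536: 64.7448

Cross-section at t=0.536: each vertex is (1-t)·p0[i] + t·p1[i].
  v1: (1-0.536)·(0.73,3.9) + 0.536·(0.62,7.49) = (0.6710,5.8242)
  v2: (1-0.536)·(-2.19,0.24) + 0.536·(-6.55,1.37) = (-4.5270,0.8457)
  v3: (1-0.536)·(-1.32,-2.43) + 0.536·(-2.92,-3.48) = (-2.1776,-2.9928)
  v4: (1-0.536)·(1.09,-3.43) + 0.536·(1.79,-6.96) = (1.4652,-5.3221)
  v5: (1-0.536)·(3.03,-3.76) + 0.536·(4.43,-5.58) = (3.7804,-4.7355)
  v6: (1-0.536)·(4.63,-0.19) + 0.536·(6.16,0.44) = (5.4501,0.1477)
Shoelace sum Σ(x_i·y_{i+1} − x_{i+1}·y_i):
  i=1: 0.6710·0.8457 − -4.5270·5.8242 = +26.9336 (running +26.9336)
  i=2: -4.5270·-2.9928 − -2.1776·0.8457 = +15.3898 (running +42.3234)
  i=3: -2.1776·-5.3221 − 1.4652·-2.9928 = +15.9744 (running +58.2978)
  i=4: 1.4652·-4.7355 − 3.7804·-5.3221 = +13.1811 (running +71.4789)
  i=5: 3.7804·0.1477 − 5.4501·-4.7355 = +26.3673 (running +97.8462)
  i=6: 5.4501·5.8242 − 0.6710·0.1477 = +31.6435 (running +129.4897)
Area = |Σ|/2 = |129.4897|/2 = 64.7448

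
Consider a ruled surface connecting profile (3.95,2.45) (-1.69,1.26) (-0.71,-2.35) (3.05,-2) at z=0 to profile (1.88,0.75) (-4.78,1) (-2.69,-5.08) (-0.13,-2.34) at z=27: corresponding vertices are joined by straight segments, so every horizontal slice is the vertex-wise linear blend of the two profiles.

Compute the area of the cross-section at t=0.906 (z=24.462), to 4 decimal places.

Area at t=0.906: 20.9827

Cross-section at t=0.906: each vertex is (1-t)·p0[i] + t·p1[i].
  v1: (1-0.906)·(3.95,2.45) + 0.906·(1.88,0.75) = (2.0746,0.9098)
  v2: (1-0.906)·(-1.69,1.26) + 0.906·(-4.78,1) = (-4.4895,1.0244)
  v3: (1-0.906)·(-0.71,-2.35) + 0.906·(-2.69,-5.08) = (-2.5039,-4.8234)
  v4: (1-0.906)·(3.05,-2) + 0.906·(-0.13,-2.34) = (0.1689,-2.3080)
Shoelace sum Σ(x_i·y_{i+1} − x_{i+1}·y_i):
  i=1: 2.0746·1.0244 − -4.4895·0.9098 = +6.2099 (running +6.2099)
  i=2: -4.4895·-4.8234 − -2.5039·1.0244 = +24.2198 (running +30.4297)
  i=3: -2.5039·-2.3080 − 0.1689·-4.8234 = +6.5938 (running +37.0235)
  i=4: 0.1689·0.9098 − 2.0746·-2.3080 = +4.9419 (running +41.9654)
Area = |Σ|/2 = |41.9654|/2 = 20.9827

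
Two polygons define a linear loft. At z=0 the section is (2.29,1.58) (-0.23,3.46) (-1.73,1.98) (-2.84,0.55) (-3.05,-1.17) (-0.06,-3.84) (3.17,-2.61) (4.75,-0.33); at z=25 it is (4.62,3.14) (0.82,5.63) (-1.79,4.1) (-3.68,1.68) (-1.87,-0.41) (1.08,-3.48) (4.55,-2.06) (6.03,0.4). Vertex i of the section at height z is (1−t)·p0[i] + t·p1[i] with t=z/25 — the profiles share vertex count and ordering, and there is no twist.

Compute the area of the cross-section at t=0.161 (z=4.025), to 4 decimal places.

Cross-section at t=0.161: each vertex is (1-t)·p0[i] + t·p1[i].
  v1: (1-0.161)·(2.29,1.58) + 0.161·(4.62,3.14) = (2.6651,1.8312)
  v2: (1-0.161)·(-0.23,3.46) + 0.161·(0.82,5.63) = (-0.0610,3.8094)
  v3: (1-0.161)·(-1.73,1.98) + 0.161·(-1.79,4.1) = (-1.7397,2.3213)
  v4: (1-0.161)·(-2.84,0.55) + 0.161·(-3.68,1.68) = (-2.9752,0.7319)
  v5: (1-0.161)·(-3.05,-1.17) + 0.161·(-1.87,-0.41) = (-2.8600,-1.0476)
  v6: (1-0.161)·(-0.06,-3.84) + 0.161·(1.08,-3.48) = (0.1235,-3.7820)
  v7: (1-0.161)·(3.17,-2.61) + 0.161·(4.55,-2.06) = (3.3922,-2.5214)
  v8: (1-0.161)·(4.75,-0.33) + 0.161·(6.03,0.4) = (4.9561,-0.2125)
Shoelace sum Σ(x_i·y_{i+1} − x_{i+1}·y_i):
  i=1: 2.6651·3.8094 − -0.0610·1.8312 = +10.2641 (running +10.2641)
  i=2: -0.0610·2.3213 − -1.7397·3.8094 = +6.4855 (running +16.7496)
  i=3: -1.7397·0.7319 − -2.9752·2.3213 = +5.6332 (running +22.3828)
  i=4: -2.9752·-1.0476 − -2.8600·0.7319 = +5.2103 (running +27.5931)
  i=5: -2.8600·-3.7820 − 0.1235·-1.0476 = +10.9461 (running +38.5392)
  i=6: 0.1235·-2.5214 − 3.3922·-3.7820 = +12.5179 (running +51.0571)
  i=7: 3.3922·-0.2125 − 4.9561·-2.5214 = +11.7758 (running +62.8329)
  i=8: 4.9561·1.8312 − 2.6651·-0.2125 = +9.6416 (running +72.4745)
Area = |Σ|/2 = |72.4745|/2 = 36.2372

Area at t=0.161: 36.2372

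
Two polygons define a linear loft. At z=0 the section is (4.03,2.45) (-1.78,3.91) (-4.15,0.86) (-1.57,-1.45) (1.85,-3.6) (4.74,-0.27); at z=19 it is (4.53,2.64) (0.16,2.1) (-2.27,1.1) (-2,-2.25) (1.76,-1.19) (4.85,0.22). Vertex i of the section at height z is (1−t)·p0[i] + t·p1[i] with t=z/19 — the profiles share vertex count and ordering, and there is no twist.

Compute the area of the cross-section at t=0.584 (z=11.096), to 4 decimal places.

Cross-section at t=0.584: each vertex is (1-t)·p0[i] + t·p1[i].
  v1: (1-0.584)·(4.03,2.45) + 0.584·(4.53,2.64) = (4.3220,2.5610)
  v2: (1-0.584)·(-1.78,3.91) + 0.584·(0.16,2.1) = (-0.6470,2.8530)
  v3: (1-0.584)·(-4.15,0.86) + 0.584·(-2.27,1.1) = (-3.0521,1.0002)
  v4: (1-0.584)·(-1.57,-1.45) + 0.584·(-2,-2.25) = (-1.8211,-1.9172)
  v5: (1-0.584)·(1.85,-3.6) + 0.584·(1.76,-1.19) = (1.7974,-2.1926)
  v6: (1-0.584)·(4.74,-0.27) + 0.584·(4.85,0.22) = (4.8042,0.0162)
Shoelace sum Σ(x_i·y_{i+1} − x_{i+1}·y_i):
  i=1: 4.3220·2.8530 − -0.6470·2.5610 = +13.9875 (running +13.9875)
  i=2: -0.6470·1.0002 − -3.0521·2.8530 = +8.0603 (running +22.0479)
  i=3: -3.0521·-1.9172 − -1.8211·1.0002 = +7.6729 (running +29.7207)
  i=4: -1.8211·-2.1926 − 1.7974·-1.9172 = +7.4390 (running +37.1597)
  i=5: 1.7974·0.0162 − 4.8042·-2.1926 = +10.5626 (running +47.7223)
  i=6: 4.8042·2.5610 − 4.3220·0.0162 = +12.2336 (running +59.9559)
Area = |Σ|/2 = |59.9559|/2 = 29.9780

Area at t=0.584: 29.9780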